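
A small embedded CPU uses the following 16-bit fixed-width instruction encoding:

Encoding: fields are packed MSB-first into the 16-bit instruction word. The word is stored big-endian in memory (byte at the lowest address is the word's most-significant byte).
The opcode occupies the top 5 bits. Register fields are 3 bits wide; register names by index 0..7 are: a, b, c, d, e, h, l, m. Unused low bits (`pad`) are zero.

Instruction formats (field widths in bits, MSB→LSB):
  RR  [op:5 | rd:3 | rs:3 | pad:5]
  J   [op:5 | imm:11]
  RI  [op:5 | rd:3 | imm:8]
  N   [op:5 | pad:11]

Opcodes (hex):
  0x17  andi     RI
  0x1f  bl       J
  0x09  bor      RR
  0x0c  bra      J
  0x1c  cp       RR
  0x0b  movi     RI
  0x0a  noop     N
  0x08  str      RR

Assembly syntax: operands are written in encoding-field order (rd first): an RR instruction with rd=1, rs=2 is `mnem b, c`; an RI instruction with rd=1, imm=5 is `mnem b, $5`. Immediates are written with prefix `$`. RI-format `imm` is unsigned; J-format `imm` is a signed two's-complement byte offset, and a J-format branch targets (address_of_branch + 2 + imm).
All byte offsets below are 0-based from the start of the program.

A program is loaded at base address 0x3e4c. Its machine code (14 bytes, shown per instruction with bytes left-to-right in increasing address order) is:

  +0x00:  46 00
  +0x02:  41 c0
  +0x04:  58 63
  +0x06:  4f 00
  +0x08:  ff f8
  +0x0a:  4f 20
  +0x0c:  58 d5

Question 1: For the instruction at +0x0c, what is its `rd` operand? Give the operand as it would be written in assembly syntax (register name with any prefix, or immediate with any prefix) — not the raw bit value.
@+0c  big-endian(58 d5) = 0x58d5
  opcode bits[15:11]=0xb: movi/RI
  rd: (w>>8)&0x7=0x0 → a
  imm: (w>>0)&0xff=0xd5 → $213

a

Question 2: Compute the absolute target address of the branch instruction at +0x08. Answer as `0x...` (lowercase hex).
+0x08: ff f8 ⇒ word 0xfff8 (big)
  top 5b → 0x1f → bl [J]
  [10:0] imm=2040 (s11→-8) = $-8
  target = base 0x3e4c + off 0x08 + 2 + imm -8 = 0x3e4e

0x3e4e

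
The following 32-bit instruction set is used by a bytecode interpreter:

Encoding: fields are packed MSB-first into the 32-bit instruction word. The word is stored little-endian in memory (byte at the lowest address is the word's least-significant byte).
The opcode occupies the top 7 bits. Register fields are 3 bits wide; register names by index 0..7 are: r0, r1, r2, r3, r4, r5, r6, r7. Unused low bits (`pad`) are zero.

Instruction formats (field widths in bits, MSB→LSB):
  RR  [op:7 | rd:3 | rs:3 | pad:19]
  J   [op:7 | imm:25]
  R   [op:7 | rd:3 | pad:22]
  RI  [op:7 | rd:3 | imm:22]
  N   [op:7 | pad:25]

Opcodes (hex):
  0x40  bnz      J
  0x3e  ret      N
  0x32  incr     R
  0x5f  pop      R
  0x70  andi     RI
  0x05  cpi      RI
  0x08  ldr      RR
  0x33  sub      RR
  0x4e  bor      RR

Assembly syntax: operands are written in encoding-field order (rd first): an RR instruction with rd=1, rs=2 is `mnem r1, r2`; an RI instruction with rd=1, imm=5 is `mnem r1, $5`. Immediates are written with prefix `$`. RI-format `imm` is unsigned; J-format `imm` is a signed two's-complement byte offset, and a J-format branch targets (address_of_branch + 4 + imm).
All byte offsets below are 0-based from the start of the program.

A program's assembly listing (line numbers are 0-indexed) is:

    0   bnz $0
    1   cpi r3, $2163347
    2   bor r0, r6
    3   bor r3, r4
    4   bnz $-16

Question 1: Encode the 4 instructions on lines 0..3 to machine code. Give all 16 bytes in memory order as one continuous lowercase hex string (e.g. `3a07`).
000000809302e10a0000309c0000e09c

0. bnz fields op=0x40:7|imm=0:25 → word 80000000h → 00 00 00 80
1. cpi fields op=0x5:7|rd=3:3|imm=2163347:22 → word 0ae10293h → 93 02 e1 0a
2. bor fields op=0x4e:7|rd=0:3|rs=6:3|pad=0:19 → word 9c300000h → 00 00 30 9c
3. bor fields op=0x4e:7|rd=3:3|rs=4:3|pad=0:19 → word 9ce00000h → 00 00 e0 9c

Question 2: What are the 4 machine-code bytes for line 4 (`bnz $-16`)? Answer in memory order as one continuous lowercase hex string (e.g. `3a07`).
L4: bnz op=0x40:7|imm=-16:25 ⇒ 0x81fffff0 ⇒ little f0 ff ff 81

f0ffff81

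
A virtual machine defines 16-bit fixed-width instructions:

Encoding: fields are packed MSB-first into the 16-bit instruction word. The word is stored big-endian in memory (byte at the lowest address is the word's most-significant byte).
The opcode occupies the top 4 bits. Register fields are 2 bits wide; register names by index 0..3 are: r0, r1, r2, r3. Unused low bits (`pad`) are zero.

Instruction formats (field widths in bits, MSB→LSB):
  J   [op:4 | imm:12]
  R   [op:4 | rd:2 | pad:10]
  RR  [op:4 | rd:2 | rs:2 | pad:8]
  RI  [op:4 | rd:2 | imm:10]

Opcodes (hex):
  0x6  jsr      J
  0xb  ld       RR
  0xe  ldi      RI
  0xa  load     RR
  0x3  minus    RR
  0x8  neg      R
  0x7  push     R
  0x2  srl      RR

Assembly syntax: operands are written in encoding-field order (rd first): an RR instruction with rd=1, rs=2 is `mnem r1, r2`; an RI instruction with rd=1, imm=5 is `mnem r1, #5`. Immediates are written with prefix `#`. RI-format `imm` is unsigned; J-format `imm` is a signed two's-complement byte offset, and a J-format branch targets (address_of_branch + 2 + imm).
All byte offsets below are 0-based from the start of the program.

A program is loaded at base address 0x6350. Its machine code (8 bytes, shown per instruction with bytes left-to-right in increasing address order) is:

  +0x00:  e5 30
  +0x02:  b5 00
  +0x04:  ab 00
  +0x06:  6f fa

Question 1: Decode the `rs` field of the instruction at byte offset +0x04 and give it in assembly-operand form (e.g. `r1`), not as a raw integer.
r3

[04] ab 00 → 0xab00
  opcode bits[15:12]=0xa: load/RR
  rd: (w>>10)&0x3=0x2 → r2
  rs: (w>>8)&0x3=0x3 → r3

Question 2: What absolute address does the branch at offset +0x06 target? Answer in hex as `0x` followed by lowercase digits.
@+06  big-endian(6f fa) = 0x6ffa
  top 4b → 0x6 → jsr [J]
  imm: (w>>0)&0xfff=0xffa (s12→-6) → #-6
  target = base 0x6350 + off 0x06 + 2 + imm -6 = 0x6352

0x6352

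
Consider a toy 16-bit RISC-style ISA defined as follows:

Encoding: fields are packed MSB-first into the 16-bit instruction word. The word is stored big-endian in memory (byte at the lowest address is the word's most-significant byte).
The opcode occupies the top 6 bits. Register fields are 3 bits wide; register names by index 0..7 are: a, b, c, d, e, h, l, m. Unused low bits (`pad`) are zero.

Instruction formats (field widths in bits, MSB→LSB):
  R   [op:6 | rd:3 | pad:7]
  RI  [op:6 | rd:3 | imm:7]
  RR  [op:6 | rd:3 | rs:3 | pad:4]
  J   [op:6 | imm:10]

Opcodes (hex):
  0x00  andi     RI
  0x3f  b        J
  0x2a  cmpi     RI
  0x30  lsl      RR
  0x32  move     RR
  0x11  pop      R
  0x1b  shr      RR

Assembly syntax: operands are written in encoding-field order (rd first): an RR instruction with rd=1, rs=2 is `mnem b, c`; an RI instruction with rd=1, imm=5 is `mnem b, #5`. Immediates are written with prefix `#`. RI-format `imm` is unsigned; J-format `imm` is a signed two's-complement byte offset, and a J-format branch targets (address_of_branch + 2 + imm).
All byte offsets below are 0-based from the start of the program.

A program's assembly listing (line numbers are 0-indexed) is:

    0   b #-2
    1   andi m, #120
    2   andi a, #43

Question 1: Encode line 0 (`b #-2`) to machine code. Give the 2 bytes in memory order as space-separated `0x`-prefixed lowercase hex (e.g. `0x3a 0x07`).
L0: b op=0x3f:6|imm=-2:10 ⇒ 0xfffe ⇒ big ff fe

0xff 0xfe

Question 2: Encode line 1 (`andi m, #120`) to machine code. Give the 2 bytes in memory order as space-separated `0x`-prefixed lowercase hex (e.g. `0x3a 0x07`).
0x03 0xf8

line 1 (andi): pack op=0x0:6|rd=7:3|imm=120:7 = 0x03f8; big→ 03 f8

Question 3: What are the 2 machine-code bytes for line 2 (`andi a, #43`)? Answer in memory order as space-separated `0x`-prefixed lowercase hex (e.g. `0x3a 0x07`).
0x00 0x2b

2. andi fields op=0x0:6|rd=0:3|imm=43:7 → word 002bh → 00 2b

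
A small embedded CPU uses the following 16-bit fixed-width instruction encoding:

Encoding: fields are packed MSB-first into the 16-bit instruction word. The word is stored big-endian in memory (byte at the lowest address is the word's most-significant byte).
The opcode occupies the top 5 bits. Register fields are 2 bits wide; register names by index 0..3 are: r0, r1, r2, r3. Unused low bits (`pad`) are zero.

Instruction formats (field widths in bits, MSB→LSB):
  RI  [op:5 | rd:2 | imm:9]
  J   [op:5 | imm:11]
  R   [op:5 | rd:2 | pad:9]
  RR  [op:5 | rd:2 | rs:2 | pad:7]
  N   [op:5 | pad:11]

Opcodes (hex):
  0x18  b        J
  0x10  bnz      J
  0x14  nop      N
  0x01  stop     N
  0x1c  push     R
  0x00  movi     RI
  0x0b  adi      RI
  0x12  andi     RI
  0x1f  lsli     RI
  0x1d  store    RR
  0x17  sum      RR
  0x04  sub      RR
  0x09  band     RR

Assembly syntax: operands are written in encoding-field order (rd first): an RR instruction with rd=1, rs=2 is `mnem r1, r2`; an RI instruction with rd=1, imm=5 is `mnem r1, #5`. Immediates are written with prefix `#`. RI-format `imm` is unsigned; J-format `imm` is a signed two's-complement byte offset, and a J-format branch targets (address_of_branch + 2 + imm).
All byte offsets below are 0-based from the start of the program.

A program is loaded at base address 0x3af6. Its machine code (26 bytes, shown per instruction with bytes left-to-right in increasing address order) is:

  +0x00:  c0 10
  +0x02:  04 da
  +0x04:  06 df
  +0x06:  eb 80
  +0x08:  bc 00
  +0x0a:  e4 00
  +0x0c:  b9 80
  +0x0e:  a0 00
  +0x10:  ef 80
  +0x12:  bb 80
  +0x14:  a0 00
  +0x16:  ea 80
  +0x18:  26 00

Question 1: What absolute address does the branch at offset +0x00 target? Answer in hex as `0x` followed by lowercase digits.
0x3b08

[00] c0 10 → 0xc010
  op=0xc010>>11=0x18 ⇒ b (J)
  imm: (w>>0)&0x7ff=0x10 → #16
  target = base 0x3af6 + off 0x00 + 2 + imm 16 = 0x3b08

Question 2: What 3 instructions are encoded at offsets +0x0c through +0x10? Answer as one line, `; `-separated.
off 0x0c: read b9 80 as big → 0xb980
  opcode bits[15:11]=0x17: sum/RR
  [10:9] rd=0 = r0
  [8:7] rs=3 = r3
off 0x0e: read a0 00 as big → 0xa000
  opcode bits[15:11]=0x14: nop/N
off 0x10: read ef 80 as big → 0xef80
  opcode bits[15:11]=0x1d: store/RR
  [10:9] rd=3 = r3
  [8:7] rs=3 = r3

sum r0, r3; nop; store r3, r3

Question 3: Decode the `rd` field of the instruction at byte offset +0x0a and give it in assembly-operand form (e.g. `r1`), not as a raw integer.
[0a] e4 00 → 0xe400
  opcode bits[15:11]=0x1c: push/R
  [10:9] rd=2 = r2

r2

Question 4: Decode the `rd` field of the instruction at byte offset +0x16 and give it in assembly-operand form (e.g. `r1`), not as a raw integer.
r1

off 0x16: read ea 80 as big → 0xea80
  opcode bits[15:11]=0x1d: store/RR
  [10:9] rd=1 = r1
  [8:7] rs=1 = r1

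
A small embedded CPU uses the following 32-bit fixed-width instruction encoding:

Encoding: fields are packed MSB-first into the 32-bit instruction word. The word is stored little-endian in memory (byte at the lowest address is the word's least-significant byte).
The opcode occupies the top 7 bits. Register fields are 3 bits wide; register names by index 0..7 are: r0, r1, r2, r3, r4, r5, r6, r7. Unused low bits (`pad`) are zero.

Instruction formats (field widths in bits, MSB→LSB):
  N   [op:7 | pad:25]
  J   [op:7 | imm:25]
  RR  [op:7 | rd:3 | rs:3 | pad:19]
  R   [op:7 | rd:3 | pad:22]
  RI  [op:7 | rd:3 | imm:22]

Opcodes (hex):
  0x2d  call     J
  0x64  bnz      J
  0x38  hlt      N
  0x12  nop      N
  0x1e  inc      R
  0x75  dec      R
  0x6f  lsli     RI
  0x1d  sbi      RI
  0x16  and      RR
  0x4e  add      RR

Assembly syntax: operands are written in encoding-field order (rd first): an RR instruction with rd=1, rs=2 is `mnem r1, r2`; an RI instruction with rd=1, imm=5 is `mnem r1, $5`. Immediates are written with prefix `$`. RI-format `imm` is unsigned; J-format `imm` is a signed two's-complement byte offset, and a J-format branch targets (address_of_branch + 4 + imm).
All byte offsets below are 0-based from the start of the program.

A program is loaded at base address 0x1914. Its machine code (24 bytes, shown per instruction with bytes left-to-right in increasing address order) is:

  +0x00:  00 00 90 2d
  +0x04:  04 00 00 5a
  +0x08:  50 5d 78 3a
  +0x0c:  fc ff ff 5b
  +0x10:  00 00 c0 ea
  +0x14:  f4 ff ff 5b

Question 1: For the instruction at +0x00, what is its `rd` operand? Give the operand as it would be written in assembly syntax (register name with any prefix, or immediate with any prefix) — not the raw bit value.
r6

off 0x00: read 00 00 90 2d as little → 0x2d900000
  opcode bits[31:25]=0x16: and/RR
  rd: (w>>22)&0x7=0x6 → r6
  rs: (w>>19)&0x7=0x2 → r2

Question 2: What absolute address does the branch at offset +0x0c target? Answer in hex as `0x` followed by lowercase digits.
0x1920

@+0c  little-endian(fc ff ff 5b) = 0x5bfffffc
  top 7b → 0x2d → call [J]
  imm: (w>>0)&0x1ffffff=0x1fffffc (s25→-4) → $-4
  target = base 0x1914 + off 0x0c + 4 + imm -4 = 0x1920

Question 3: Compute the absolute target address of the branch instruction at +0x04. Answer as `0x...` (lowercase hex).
0x1920

off 0x04: read 04 00 00 5a as little → 0x5a000004
  opcode bits[31:25]=0x2d: call/J
  imm@[24:0]=0x4 ⇒ $4
  target = base 0x1914 + off 0x04 + 4 + imm 4 = 0x1920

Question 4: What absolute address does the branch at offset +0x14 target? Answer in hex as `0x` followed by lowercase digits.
off 0x14: read f4 ff ff 5b as little → 0x5bfffff4
  opcode bits[31:25]=0x2d: call/J
  imm: (w>>0)&0x1ffffff=0x1fffff4 (s25→-12) → $-12
  target = base 0x1914 + off 0x14 + 4 + imm -12 = 0x1920

0x1920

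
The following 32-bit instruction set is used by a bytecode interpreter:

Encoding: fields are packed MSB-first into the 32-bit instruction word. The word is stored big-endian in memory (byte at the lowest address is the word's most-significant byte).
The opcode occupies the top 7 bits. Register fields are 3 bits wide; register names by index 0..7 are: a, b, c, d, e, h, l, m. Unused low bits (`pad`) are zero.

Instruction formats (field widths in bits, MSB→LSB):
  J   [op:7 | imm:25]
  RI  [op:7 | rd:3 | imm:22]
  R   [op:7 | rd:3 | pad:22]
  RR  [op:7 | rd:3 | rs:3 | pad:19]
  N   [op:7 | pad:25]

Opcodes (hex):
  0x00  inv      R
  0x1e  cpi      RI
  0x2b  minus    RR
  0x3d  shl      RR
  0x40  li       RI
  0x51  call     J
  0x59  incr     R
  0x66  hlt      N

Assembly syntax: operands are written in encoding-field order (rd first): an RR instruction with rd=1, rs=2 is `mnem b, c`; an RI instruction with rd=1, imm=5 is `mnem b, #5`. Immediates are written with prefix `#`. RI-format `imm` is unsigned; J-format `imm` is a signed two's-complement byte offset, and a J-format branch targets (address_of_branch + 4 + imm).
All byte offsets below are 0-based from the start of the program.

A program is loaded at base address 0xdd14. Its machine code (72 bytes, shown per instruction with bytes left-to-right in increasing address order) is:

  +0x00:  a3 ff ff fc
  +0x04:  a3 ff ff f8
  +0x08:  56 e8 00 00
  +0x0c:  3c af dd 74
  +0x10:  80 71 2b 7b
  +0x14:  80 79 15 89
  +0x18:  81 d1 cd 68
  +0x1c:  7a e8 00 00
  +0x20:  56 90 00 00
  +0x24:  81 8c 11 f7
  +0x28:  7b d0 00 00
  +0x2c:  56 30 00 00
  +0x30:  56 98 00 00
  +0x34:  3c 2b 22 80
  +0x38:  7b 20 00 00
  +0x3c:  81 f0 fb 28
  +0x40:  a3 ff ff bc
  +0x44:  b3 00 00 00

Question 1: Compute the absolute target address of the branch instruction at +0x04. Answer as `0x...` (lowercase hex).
off 0x04: read a3 ff ff f8 as big → 0xa3fffff8
  op=0xa3fffff8>>25=0x51 ⇒ call (J)
  [24:0] imm=33554424 (s25→-8) = #-8
  target = base 0xdd14 + off 0x04 + 4 + imm -8 = 0xdd14

0xdd14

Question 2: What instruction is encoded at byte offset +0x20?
minus c, c

off 0x20: read 56 90 00 00 as big → 0x56900000
  opcode bits[31:25]=0x2b: minus/RR
  rd@[24:22]=0x2 ⇒ c
  rs@[21:19]=0x2 ⇒ c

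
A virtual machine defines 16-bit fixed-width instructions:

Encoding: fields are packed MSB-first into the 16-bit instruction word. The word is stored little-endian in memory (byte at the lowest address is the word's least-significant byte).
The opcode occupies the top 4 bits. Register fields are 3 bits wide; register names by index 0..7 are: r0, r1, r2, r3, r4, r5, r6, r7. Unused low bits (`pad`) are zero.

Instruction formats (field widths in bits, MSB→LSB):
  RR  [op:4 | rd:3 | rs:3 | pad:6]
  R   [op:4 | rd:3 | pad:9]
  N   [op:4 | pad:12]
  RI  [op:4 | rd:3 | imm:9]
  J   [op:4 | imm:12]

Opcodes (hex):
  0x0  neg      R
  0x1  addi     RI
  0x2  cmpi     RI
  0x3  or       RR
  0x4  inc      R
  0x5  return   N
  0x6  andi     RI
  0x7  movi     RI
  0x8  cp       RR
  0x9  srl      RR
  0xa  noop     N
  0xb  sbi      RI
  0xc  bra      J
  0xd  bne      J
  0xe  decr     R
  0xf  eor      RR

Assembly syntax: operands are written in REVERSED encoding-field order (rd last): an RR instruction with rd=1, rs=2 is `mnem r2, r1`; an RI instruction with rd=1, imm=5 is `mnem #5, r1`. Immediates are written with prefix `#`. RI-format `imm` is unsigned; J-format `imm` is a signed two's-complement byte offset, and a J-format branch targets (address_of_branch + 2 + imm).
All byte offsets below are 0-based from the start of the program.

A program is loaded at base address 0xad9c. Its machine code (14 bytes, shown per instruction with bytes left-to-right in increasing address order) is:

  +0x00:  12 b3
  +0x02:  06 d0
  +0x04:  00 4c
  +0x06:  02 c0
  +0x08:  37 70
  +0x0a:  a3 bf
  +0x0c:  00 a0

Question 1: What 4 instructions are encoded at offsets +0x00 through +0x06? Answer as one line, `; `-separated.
[00] 12 b3 → 0xb312
  op=0xb312>>12=0xb ⇒ sbi (RI)
  [11:9] rd=1 = r1
  [8:0] imm=274 = #274
[02] 06 d0 → 0xd006
  op=0xd006>>12=0xd ⇒ bne (J)
  [11:0] imm=6 = #6
[04] 00 4c → 0x4c00
  op=0x4c00>>12=0x4 ⇒ inc (R)
  [11:9] rd=6 = r6
[06] 02 c0 → 0xc002
  op=0xc002>>12=0xc ⇒ bra (J)
  [11:0] imm=2 = #2

sbi #274, r1; bne #6; inc r6; bra #2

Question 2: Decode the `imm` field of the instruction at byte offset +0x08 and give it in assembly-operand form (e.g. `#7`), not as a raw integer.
off 0x08: read 37 70 as little → 0x7037
  opcode bits[15:12]=0x7: movi/RI
  rd: (w>>9)&0x7=0x0 → r0
  imm: (w>>0)&0x1ff=0x37 → #55

#55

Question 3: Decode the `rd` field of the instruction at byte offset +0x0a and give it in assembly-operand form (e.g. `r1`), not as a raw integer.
r7

off 0x0a: read a3 bf as little → 0xbfa3
  top 4b → 0xb → sbi [RI]
  [11:9] rd=7 = r7
  [8:0] imm=419 = #419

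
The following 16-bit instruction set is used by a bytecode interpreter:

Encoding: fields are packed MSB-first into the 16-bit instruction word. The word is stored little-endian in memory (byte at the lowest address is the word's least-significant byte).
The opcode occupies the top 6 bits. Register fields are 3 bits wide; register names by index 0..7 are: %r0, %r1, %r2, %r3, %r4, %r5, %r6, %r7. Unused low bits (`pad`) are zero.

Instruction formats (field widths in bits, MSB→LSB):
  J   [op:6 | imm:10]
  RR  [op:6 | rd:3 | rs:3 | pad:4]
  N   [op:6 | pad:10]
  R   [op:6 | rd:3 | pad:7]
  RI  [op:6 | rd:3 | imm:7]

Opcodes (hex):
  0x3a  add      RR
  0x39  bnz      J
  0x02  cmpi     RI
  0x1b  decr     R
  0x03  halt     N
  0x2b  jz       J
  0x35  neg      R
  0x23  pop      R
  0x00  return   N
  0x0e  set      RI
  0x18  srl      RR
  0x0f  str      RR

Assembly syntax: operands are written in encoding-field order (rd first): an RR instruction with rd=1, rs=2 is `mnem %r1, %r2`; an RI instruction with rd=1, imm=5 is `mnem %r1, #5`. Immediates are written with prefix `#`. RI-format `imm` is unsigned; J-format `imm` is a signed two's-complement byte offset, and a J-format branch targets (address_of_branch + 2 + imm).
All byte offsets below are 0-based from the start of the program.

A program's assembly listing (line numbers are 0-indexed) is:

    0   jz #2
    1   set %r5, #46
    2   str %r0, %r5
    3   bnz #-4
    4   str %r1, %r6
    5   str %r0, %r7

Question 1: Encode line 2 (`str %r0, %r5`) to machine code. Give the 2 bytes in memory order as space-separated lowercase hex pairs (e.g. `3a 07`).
50 3c

line 2 (str): pack op=0xf:6|rd=0:3|rs=5:3|pad=0:4 = 0x3c50; little→ 50 3c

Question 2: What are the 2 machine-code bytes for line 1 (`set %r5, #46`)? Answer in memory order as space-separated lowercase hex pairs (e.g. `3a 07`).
ae 3a

L1: set op=0xe:6|rd=5:3|imm=46:7 ⇒ 0x3aae ⇒ little ae 3a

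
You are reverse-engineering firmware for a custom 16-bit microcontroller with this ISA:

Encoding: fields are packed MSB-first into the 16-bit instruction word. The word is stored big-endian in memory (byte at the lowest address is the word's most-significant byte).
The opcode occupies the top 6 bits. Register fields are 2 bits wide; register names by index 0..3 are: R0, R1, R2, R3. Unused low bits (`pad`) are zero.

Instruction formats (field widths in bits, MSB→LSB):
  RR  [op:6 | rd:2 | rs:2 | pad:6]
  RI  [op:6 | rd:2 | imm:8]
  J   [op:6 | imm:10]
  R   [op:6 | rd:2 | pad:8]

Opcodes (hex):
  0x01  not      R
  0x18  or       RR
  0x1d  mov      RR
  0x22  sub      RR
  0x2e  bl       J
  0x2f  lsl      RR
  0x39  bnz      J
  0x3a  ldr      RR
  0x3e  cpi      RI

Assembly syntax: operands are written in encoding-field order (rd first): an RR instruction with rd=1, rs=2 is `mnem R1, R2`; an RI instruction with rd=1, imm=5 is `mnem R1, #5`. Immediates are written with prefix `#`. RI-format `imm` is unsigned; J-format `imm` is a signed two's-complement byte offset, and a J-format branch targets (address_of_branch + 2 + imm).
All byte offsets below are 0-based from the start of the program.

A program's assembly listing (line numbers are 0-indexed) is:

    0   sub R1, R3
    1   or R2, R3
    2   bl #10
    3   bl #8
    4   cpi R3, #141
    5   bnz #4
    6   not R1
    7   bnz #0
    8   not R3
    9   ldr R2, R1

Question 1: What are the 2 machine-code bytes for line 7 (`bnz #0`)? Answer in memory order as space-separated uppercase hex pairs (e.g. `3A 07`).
E4 00

L7: bnz op=0x39:6|imm=0:10 ⇒ 0xe400 ⇒ big e4 00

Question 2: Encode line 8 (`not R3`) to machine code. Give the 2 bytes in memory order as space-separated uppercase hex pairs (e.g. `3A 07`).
07 00

8. not fields op=0x1:6|rd=3:2|pad=0:8 → word 0700h → 07 00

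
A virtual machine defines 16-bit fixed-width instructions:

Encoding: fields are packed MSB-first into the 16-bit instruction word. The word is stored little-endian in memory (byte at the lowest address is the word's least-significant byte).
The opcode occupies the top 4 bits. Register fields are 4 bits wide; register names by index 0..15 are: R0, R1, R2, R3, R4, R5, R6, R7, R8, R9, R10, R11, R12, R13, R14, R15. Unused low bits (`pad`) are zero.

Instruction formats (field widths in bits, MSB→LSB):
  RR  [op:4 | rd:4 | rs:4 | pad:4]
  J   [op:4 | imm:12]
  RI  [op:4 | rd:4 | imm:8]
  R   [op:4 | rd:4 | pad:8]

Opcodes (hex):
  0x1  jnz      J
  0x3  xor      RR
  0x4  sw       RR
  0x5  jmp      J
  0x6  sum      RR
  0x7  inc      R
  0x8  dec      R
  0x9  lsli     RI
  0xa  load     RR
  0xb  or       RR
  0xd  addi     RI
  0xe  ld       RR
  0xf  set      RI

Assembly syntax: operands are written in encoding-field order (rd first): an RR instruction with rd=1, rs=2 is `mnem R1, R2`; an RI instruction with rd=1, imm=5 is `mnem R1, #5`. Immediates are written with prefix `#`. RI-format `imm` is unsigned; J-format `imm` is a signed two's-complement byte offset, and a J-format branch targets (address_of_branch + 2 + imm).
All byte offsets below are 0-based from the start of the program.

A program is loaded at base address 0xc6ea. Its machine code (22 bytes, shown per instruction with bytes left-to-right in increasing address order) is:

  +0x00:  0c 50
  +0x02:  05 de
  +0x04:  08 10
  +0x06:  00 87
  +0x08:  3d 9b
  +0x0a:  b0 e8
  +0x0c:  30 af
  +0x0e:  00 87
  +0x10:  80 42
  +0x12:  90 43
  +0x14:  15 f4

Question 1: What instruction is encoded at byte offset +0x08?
lsli R11, #61

@+08  little-endian(3d 9b) = 0x9b3d
  op=0x9b3d>>12=0x9 ⇒ lsli (RI)
  rd: (w>>8)&0xf=0xb → R11
  imm: (w>>0)&0xff=0x3d → #61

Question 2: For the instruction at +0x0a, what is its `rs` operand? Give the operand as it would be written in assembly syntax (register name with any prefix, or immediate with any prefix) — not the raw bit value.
R11

@+0a  little-endian(b0 e8) = 0xe8b0
  opcode bits[15:12]=0xe: ld/RR
  rd@[11:8]=0x8 ⇒ R8
  rs@[7:4]=0xb ⇒ R11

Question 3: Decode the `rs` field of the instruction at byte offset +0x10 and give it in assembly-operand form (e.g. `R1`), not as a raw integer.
R8

+0x10: 80 42 ⇒ word 0x4280 (little)
  op=0x4280>>12=0x4 ⇒ sw (RR)
  rd: (w>>8)&0xf=0x2 → R2
  rs: (w>>4)&0xf=0x8 → R8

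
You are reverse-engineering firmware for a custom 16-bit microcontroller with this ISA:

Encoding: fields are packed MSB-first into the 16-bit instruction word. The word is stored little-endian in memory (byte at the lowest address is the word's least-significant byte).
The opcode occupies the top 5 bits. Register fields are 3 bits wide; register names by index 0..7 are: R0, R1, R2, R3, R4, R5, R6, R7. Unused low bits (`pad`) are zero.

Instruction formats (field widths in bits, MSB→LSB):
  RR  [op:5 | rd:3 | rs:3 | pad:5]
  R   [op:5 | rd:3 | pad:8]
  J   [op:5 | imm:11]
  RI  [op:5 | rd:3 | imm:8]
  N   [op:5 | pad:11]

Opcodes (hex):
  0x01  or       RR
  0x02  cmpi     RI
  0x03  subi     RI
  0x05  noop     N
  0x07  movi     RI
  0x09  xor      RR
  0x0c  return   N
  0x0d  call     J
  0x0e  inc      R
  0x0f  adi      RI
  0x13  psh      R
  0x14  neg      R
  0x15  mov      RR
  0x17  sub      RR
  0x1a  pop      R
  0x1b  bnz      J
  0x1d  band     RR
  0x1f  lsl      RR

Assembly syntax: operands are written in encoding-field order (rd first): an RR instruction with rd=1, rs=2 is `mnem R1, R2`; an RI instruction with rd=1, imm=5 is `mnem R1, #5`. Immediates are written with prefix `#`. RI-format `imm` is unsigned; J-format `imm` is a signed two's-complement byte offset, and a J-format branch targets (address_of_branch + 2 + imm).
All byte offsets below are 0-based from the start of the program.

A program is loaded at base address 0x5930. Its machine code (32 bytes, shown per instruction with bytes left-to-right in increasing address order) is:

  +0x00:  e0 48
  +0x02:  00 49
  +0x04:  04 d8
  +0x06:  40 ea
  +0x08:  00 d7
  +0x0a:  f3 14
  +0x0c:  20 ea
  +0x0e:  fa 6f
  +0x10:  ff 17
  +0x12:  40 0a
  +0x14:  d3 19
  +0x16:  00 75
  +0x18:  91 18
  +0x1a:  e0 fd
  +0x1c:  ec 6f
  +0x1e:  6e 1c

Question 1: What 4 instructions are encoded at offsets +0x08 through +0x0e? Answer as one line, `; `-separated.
pop R7; cmpi R4, #243; band R2, R1; call #-6

@+08  little-endian(00 d7) = 0xd700
  top 5b → 0x1a → pop [R]
  [10:8] rd=7 = R7
@+0a  little-endian(f3 14) = 0x14f3
  top 5b → 0x2 → cmpi [RI]
  [10:8] rd=4 = R4
  [7:0] imm=243 = #243
@+0c  little-endian(20 ea) = 0xea20
  top 5b → 0x1d → band [RR]
  [10:8] rd=2 = R2
  [7:5] rs=1 = R1
@+0e  little-endian(fa 6f) = 0x6ffa
  top 5b → 0xd → call [J]
  [10:0] imm=2042 (s11→-6) = #-6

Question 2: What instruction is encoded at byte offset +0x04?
@+04  little-endian(04 d8) = 0xd804
  opcode bits[15:11]=0x1b: bnz/J
  [10:0] imm=4 = #4

bnz #4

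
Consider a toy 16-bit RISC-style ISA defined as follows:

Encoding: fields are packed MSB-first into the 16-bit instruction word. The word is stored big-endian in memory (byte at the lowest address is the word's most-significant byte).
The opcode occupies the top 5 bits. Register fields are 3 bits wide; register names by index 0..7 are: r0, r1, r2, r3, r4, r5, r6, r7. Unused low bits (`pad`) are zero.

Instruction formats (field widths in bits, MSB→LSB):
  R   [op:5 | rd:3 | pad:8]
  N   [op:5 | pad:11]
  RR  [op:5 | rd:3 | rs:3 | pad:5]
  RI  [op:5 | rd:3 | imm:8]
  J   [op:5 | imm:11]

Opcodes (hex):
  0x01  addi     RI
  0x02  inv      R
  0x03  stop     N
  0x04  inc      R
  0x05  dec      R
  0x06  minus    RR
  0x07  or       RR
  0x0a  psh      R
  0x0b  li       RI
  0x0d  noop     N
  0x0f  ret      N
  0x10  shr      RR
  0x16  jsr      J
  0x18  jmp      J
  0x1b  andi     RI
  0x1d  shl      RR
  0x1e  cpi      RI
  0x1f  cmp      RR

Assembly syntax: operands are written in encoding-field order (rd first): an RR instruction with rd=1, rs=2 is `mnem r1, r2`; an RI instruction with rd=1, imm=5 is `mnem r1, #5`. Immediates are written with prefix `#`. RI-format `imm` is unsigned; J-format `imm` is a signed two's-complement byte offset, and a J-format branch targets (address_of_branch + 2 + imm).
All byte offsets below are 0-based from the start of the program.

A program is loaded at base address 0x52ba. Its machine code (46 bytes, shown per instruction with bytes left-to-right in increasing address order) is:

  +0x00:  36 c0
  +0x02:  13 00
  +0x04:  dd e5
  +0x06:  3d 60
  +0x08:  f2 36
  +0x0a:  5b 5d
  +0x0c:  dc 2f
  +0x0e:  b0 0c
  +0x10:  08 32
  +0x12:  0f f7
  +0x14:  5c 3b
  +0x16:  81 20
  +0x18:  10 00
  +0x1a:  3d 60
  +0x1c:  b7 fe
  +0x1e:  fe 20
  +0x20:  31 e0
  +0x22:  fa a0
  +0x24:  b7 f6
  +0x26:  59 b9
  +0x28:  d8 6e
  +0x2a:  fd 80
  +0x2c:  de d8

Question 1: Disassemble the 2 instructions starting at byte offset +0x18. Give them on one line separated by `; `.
+0x18: 10 00 ⇒ word 0x1000 (big)
  opcode bits[15:11]=0x2: inv/R
  [10:8] rd=0 = r0
+0x1a: 3d 60 ⇒ word 0x3d60 (big)
  opcode bits[15:11]=0x7: or/RR
  [10:8] rd=5 = r5
  [7:5] rs=3 = r3

inv r0; or r5, r3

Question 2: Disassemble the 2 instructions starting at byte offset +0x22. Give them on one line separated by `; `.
cmp r2, r5; jsr #-10

[22] fa a0 → 0xfaa0
  top 5b → 0x1f → cmp [RR]
  rd: (w>>8)&0x7=0x2 → r2
  rs: (w>>5)&0x7=0x5 → r5
[24] b7 f6 → 0xb7f6
  top 5b → 0x16 → jsr [J]
  imm: (w>>0)&0x7ff=0x7f6 (s11→-10) → #-10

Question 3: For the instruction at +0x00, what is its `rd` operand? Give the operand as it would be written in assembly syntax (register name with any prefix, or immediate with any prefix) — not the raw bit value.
@+00  big-endian(36 c0) = 0x36c0
  top 5b → 0x6 → minus [RR]
  rd@[10:8]=0x6 ⇒ r6
  rs@[7:5]=0x6 ⇒ r6

r6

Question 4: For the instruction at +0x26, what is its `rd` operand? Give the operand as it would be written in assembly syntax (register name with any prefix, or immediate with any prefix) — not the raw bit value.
r1

+0x26: 59 b9 ⇒ word 0x59b9 (big)
  top 5b → 0xb → li [RI]
  rd@[10:8]=0x1 ⇒ r1
  imm@[7:0]=0xb9 ⇒ #185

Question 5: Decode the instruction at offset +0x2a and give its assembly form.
[2a] fd 80 → 0xfd80
  opcode bits[15:11]=0x1f: cmp/RR
  [10:8] rd=5 = r5
  [7:5] rs=4 = r4

cmp r5, r4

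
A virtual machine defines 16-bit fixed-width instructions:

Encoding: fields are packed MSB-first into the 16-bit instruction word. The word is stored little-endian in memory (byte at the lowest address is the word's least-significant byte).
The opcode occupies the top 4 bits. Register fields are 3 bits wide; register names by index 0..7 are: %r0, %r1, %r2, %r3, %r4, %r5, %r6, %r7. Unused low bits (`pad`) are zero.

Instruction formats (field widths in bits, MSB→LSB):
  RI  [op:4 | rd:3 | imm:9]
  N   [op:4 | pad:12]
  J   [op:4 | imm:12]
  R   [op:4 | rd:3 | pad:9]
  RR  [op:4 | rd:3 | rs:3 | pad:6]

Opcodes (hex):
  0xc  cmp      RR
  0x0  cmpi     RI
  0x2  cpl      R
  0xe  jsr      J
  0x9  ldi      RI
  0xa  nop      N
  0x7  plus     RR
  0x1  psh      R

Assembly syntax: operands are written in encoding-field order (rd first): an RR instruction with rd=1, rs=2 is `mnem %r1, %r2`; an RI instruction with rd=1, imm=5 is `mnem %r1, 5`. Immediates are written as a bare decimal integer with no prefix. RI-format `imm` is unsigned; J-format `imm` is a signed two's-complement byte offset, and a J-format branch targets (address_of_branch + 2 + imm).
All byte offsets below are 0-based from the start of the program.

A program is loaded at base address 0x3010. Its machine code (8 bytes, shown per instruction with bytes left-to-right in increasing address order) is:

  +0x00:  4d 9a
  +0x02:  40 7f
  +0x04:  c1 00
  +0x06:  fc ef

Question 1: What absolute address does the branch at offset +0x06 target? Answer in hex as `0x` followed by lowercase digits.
0x3014

@+06  little-endian(fc ef) = 0xeffc
  op=0xeffc>>12=0xe ⇒ jsr (J)
  imm@[11:0]=0xffc (s12→-4) ⇒ -4
  target = base 0x3010 + off 0x06 + 2 + imm -4 = 0x3014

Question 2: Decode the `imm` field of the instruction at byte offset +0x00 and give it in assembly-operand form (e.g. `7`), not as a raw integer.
77

[00] 4d 9a → 0x9a4d
  opcode bits[15:12]=0x9: ldi/RI
  [11:9] rd=5 = %r5
  [8:0] imm=77 = 77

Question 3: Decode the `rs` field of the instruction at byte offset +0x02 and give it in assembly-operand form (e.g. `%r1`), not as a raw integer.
%r5

[02] 40 7f → 0x7f40
  top 4b → 0x7 → plus [RR]
  rd: (w>>9)&0x7=0x7 → %r7
  rs: (w>>6)&0x7=0x5 → %r5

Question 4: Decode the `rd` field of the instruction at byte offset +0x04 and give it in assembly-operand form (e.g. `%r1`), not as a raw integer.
+0x04: c1 00 ⇒ word 0x00c1 (little)
  top 4b → 0x0 → cmpi [RI]
  [11:9] rd=0 = %r0
  [8:0] imm=193 = 193

%r0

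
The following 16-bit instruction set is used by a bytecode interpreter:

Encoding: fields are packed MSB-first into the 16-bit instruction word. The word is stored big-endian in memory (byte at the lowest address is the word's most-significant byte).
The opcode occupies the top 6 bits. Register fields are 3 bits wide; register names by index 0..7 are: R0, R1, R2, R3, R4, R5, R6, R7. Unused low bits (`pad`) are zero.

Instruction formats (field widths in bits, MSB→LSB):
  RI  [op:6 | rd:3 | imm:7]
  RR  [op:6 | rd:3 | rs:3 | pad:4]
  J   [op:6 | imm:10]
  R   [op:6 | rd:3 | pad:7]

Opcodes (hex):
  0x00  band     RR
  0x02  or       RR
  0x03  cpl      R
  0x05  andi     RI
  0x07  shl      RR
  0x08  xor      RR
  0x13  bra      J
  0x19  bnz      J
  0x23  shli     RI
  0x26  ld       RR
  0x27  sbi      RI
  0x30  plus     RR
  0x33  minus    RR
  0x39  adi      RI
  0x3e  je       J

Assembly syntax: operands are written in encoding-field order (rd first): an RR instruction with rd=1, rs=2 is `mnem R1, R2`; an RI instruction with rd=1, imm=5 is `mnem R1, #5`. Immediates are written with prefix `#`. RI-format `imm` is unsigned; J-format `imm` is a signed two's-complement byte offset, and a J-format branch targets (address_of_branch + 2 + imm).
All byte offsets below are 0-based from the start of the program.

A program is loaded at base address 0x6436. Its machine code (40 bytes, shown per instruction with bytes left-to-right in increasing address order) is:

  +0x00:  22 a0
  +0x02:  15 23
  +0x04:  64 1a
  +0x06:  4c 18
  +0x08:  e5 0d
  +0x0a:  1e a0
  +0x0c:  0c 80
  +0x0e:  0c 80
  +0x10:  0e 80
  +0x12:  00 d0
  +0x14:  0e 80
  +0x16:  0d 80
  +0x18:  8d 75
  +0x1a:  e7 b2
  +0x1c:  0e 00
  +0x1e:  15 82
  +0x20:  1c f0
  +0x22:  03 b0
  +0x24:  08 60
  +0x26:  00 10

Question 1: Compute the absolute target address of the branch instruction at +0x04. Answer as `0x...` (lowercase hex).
0x6456

+0x04: 64 1a ⇒ word 0x641a (big)
  opcode bits[15:10]=0x19: bnz/J
  [9:0] imm=26 = #26
  target = base 0x6436 + off 0x04 + 2 + imm 26 = 0x6456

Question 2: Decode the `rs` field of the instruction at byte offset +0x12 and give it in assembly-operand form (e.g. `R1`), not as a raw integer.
R5

+0x12: 00 d0 ⇒ word 0x00d0 (big)
  top 6b → 0x0 → band [RR]
  [9:7] rd=1 = R1
  [6:4] rs=5 = R5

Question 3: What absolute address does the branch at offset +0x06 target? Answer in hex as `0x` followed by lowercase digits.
0x6456

[06] 4c 18 → 0x4c18
  opcode bits[15:10]=0x13: bra/J
  imm: (w>>0)&0x3ff=0x18 → #24
  target = base 0x6436 + off 0x06 + 2 + imm 24 = 0x6456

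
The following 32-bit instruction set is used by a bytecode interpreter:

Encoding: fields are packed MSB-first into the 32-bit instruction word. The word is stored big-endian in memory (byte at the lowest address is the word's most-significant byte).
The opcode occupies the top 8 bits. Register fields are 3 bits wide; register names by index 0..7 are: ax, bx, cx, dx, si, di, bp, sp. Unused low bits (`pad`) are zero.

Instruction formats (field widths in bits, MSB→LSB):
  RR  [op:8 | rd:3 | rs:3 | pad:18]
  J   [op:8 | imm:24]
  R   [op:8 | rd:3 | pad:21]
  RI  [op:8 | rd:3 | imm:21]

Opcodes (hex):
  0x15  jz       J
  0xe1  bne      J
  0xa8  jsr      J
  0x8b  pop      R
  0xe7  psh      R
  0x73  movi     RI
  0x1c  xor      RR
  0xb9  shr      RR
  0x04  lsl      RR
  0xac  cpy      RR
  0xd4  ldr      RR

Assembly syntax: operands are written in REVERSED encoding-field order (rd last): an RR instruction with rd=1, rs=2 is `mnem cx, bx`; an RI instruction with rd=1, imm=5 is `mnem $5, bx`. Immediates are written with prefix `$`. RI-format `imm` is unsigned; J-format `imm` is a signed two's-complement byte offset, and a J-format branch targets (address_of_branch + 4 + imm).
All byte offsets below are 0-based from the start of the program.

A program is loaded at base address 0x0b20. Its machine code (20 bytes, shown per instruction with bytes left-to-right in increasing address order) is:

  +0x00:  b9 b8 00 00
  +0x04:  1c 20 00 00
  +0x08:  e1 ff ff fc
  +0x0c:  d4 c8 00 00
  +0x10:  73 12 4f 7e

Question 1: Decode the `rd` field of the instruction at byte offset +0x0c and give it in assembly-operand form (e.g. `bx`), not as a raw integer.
+0x0c: d4 c8 00 00 ⇒ word 0xd4c80000 (big)
  op=0xd4c80000>>24=0xd4 ⇒ ldr (RR)
  [23:21] rd=6 = bp
  [20:18] rs=2 = cx

bp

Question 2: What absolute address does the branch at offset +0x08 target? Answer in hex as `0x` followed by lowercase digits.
0x0b28

off 0x08: read e1 ff ff fc as big → 0xe1fffffc
  op=0xe1fffffc>>24=0xe1 ⇒ bne (J)
  imm@[23:0]=0xfffffc (s24→-4) ⇒ $-4
  target = base 0x0b20 + off 0x08 + 4 + imm -4 = 0x0b28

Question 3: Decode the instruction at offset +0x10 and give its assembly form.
off 0x10: read 73 12 4f 7e as big → 0x73124f7e
  opcode bits[31:24]=0x73: movi/RI
  rd@[23:21]=0x0 ⇒ ax
  imm@[20:0]=0x124f7e ⇒ $1199998

movi $1199998, ax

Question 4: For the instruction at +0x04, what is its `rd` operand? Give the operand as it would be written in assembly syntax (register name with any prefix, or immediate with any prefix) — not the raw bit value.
bx

[04] 1c 20 00 00 → 0x1c200000
  opcode bits[31:24]=0x1c: xor/RR
  [23:21] rd=1 = bx
  [20:18] rs=0 = ax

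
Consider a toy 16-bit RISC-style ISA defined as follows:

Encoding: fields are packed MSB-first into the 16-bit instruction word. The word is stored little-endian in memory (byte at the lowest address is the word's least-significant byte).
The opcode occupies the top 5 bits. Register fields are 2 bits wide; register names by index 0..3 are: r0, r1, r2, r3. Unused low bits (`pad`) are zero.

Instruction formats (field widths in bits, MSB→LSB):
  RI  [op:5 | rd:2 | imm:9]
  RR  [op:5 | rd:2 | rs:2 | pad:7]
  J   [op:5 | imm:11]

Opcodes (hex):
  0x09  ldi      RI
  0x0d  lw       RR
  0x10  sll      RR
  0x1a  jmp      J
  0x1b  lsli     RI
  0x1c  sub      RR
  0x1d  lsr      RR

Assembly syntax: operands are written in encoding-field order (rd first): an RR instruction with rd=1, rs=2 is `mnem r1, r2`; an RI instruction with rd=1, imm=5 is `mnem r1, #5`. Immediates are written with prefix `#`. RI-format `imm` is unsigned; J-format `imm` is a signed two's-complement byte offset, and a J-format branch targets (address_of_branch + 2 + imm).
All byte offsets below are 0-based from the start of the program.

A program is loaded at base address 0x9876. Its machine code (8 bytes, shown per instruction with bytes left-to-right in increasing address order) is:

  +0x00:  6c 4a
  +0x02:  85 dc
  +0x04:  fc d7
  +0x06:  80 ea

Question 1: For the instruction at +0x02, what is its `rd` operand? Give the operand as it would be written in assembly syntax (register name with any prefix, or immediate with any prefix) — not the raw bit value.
[02] 85 dc → 0xdc85
  opcode bits[15:11]=0x1b: lsli/RI
  [10:9] rd=2 = r2
  [8:0] imm=133 = #133

r2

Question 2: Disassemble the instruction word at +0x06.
off 0x06: read 80 ea as little → 0xea80
  top 5b → 0x1d → lsr [RR]
  rd: (w>>9)&0x3=0x1 → r1
  rs: (w>>7)&0x3=0x1 → r1

lsr r1, r1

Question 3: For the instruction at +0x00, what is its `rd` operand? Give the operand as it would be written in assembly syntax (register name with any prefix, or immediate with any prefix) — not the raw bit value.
r1

[00] 6c 4a → 0x4a6c
  op=0x4a6c>>11=0x9 ⇒ ldi (RI)
  rd@[10:9]=0x1 ⇒ r1
  imm@[8:0]=0x6c ⇒ #108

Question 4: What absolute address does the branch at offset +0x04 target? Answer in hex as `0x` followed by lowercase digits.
off 0x04: read fc d7 as little → 0xd7fc
  op=0xd7fc>>11=0x1a ⇒ jmp (J)
  [10:0] imm=2044 (s11→-4) = #-4
  target = base 0x9876 + off 0x04 + 2 + imm -4 = 0x9878

0x9878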